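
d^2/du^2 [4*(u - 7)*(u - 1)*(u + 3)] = 24*u - 40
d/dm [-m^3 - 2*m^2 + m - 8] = -3*m^2 - 4*m + 1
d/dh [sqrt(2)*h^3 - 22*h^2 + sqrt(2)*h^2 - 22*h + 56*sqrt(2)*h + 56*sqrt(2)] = 3*sqrt(2)*h^2 - 44*h + 2*sqrt(2)*h - 22 + 56*sqrt(2)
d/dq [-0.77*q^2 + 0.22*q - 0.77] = 0.22 - 1.54*q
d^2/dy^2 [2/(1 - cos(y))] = 2*(cos(y) + 2)/(cos(y) - 1)^2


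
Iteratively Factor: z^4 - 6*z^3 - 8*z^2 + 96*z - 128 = (z - 4)*(z^3 - 2*z^2 - 16*z + 32) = (z - 4)*(z - 2)*(z^2 - 16) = (z - 4)*(z - 2)*(z + 4)*(z - 4)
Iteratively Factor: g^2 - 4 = (g - 2)*(g + 2)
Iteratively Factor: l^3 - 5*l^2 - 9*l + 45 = (l + 3)*(l^2 - 8*l + 15) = (l - 5)*(l + 3)*(l - 3)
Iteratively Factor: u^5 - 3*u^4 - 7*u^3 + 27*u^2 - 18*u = (u + 3)*(u^4 - 6*u^3 + 11*u^2 - 6*u) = (u - 3)*(u + 3)*(u^3 - 3*u^2 + 2*u) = (u - 3)*(u - 2)*(u + 3)*(u^2 - u) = (u - 3)*(u - 2)*(u - 1)*(u + 3)*(u)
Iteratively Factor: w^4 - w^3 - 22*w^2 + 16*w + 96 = (w - 4)*(w^3 + 3*w^2 - 10*w - 24) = (w - 4)*(w + 2)*(w^2 + w - 12) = (w - 4)*(w + 2)*(w + 4)*(w - 3)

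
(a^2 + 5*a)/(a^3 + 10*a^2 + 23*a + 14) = a*(a + 5)/(a^3 + 10*a^2 + 23*a + 14)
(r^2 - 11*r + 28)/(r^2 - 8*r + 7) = (r - 4)/(r - 1)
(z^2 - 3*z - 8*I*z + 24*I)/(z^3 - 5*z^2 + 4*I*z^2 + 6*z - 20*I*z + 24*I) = (z - 8*I)/(z^2 + z*(-2 + 4*I) - 8*I)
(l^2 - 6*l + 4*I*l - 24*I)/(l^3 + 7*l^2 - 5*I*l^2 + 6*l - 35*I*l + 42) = (l^2 + l*(-6 + 4*I) - 24*I)/(l^3 + l^2*(7 - 5*I) + l*(6 - 35*I) + 42)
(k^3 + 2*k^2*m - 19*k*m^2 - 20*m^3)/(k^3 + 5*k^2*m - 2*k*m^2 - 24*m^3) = (k^3 + 2*k^2*m - 19*k*m^2 - 20*m^3)/(k^3 + 5*k^2*m - 2*k*m^2 - 24*m^3)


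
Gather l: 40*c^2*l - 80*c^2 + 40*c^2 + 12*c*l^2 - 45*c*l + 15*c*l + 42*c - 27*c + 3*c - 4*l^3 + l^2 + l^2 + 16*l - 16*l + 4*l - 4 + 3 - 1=-40*c^2 + 18*c - 4*l^3 + l^2*(12*c + 2) + l*(40*c^2 - 30*c + 4) - 2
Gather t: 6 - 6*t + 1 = 7 - 6*t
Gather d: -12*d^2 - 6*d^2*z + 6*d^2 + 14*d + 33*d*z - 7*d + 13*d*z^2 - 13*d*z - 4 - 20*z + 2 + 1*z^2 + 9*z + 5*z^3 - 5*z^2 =d^2*(-6*z - 6) + d*(13*z^2 + 20*z + 7) + 5*z^3 - 4*z^2 - 11*z - 2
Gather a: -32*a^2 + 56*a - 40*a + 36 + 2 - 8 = -32*a^2 + 16*a + 30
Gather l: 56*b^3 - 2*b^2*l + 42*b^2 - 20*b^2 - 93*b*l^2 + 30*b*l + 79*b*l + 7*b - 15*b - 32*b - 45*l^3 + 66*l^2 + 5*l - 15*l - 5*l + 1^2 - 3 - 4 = 56*b^3 + 22*b^2 - 40*b - 45*l^3 + l^2*(66 - 93*b) + l*(-2*b^2 + 109*b - 15) - 6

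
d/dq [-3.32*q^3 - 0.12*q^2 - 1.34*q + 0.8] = -9.96*q^2 - 0.24*q - 1.34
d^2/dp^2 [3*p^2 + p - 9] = 6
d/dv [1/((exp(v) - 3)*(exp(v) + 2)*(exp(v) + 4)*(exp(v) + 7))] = (-4*exp(3*v) - 30*exp(2*v) - 22*exp(v) + 94)*exp(v)/(exp(8*v) + 20*exp(7*v) + 122*exp(6*v) + 32*exp(5*v) - 2095*exp(4*v) - 5428*exp(3*v) + 5140*exp(2*v) + 31584*exp(v) + 28224)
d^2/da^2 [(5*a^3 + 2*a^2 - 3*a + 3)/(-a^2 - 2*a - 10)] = 2*(37*a^3 - 249*a^2 - 1608*a - 242)/(a^6 + 6*a^5 + 42*a^4 + 128*a^3 + 420*a^2 + 600*a + 1000)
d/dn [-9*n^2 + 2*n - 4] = 2 - 18*n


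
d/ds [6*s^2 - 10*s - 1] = 12*s - 10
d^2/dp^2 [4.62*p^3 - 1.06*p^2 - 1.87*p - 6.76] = 27.72*p - 2.12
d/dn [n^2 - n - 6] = 2*n - 1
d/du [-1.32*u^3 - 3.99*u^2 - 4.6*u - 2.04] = -3.96*u^2 - 7.98*u - 4.6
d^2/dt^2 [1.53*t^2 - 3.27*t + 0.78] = 3.06000000000000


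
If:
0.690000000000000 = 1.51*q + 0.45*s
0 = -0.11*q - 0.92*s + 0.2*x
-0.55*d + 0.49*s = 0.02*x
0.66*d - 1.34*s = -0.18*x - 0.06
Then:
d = 1.20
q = -0.04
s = 1.65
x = 7.59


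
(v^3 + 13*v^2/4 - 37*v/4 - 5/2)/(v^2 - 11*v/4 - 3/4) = (v^2 + 3*v - 10)/(v - 3)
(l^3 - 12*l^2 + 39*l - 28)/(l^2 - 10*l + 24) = (l^2 - 8*l + 7)/(l - 6)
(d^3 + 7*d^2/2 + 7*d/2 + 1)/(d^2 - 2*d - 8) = (2*d^2 + 3*d + 1)/(2*(d - 4))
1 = 1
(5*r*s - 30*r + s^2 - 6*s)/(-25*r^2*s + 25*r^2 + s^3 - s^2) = (6 - s)/(5*r*s - 5*r - s^2 + s)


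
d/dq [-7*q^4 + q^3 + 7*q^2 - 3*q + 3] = -28*q^3 + 3*q^2 + 14*q - 3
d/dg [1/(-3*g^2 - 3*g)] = (2*g + 1)/(3*g^2*(g + 1)^2)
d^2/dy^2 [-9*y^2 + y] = -18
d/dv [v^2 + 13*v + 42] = 2*v + 13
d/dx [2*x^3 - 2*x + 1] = 6*x^2 - 2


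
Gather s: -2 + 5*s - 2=5*s - 4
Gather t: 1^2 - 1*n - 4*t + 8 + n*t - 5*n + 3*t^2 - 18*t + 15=-6*n + 3*t^2 + t*(n - 22) + 24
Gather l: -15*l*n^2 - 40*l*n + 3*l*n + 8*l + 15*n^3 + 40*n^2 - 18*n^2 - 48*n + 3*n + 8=l*(-15*n^2 - 37*n + 8) + 15*n^3 + 22*n^2 - 45*n + 8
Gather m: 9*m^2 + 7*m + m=9*m^2 + 8*m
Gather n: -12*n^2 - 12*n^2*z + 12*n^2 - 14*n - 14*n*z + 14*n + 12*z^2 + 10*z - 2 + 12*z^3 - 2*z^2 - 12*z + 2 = -12*n^2*z - 14*n*z + 12*z^3 + 10*z^2 - 2*z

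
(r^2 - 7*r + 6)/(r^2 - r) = (r - 6)/r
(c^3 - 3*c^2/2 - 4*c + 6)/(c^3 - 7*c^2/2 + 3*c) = (c + 2)/c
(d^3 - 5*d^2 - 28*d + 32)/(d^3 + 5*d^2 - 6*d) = (d^2 - 4*d - 32)/(d*(d + 6))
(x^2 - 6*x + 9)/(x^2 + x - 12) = (x - 3)/(x + 4)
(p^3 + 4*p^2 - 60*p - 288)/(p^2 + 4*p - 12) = (p^2 - 2*p - 48)/(p - 2)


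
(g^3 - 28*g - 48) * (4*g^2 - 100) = 4*g^5 - 212*g^3 - 192*g^2 + 2800*g + 4800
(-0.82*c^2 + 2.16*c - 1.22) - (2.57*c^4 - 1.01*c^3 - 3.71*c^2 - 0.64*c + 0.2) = -2.57*c^4 + 1.01*c^3 + 2.89*c^2 + 2.8*c - 1.42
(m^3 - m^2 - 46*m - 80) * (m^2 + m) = m^5 - 47*m^3 - 126*m^2 - 80*m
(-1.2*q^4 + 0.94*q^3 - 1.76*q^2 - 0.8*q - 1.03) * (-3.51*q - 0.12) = 4.212*q^5 - 3.1554*q^4 + 6.0648*q^3 + 3.0192*q^2 + 3.7113*q + 0.1236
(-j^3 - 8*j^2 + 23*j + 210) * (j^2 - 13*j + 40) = -j^5 + 5*j^4 + 87*j^3 - 409*j^2 - 1810*j + 8400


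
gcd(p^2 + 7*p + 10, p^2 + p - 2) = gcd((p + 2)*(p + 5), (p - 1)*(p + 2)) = p + 2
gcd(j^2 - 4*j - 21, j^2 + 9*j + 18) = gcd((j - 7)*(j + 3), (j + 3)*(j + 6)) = j + 3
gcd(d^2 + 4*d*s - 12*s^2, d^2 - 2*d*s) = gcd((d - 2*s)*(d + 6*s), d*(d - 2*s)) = -d + 2*s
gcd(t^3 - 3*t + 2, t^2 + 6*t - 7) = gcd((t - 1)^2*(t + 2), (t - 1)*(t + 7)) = t - 1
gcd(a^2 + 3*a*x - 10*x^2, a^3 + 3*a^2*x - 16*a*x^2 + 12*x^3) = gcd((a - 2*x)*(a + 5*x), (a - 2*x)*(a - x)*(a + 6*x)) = -a + 2*x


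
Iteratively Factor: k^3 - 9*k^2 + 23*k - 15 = (k - 3)*(k^2 - 6*k + 5) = (k - 3)*(k - 1)*(k - 5)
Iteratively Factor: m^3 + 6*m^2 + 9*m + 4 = (m + 1)*(m^2 + 5*m + 4) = (m + 1)*(m + 4)*(m + 1)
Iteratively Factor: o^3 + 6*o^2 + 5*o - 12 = (o - 1)*(o^2 + 7*o + 12) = (o - 1)*(o + 4)*(o + 3)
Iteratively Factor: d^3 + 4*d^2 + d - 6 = (d + 2)*(d^2 + 2*d - 3) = (d - 1)*(d + 2)*(d + 3)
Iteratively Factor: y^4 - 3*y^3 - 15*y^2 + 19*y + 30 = (y + 1)*(y^3 - 4*y^2 - 11*y + 30) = (y - 5)*(y + 1)*(y^2 + y - 6) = (y - 5)*(y + 1)*(y + 3)*(y - 2)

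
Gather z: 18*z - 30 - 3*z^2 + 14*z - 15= -3*z^2 + 32*z - 45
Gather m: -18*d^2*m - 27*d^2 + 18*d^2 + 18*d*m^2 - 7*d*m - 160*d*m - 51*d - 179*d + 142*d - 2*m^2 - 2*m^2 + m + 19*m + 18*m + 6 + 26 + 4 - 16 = -9*d^2 - 88*d + m^2*(18*d - 4) + m*(-18*d^2 - 167*d + 38) + 20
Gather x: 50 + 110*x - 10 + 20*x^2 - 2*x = 20*x^2 + 108*x + 40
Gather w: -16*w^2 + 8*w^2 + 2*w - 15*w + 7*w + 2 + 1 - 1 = -8*w^2 - 6*w + 2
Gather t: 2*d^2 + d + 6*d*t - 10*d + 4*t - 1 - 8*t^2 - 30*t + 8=2*d^2 - 9*d - 8*t^2 + t*(6*d - 26) + 7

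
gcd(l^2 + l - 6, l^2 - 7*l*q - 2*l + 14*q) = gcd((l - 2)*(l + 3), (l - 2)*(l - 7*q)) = l - 2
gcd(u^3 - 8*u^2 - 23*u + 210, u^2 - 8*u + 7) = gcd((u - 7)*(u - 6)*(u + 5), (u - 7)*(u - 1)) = u - 7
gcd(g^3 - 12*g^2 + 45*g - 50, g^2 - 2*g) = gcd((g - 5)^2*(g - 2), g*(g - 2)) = g - 2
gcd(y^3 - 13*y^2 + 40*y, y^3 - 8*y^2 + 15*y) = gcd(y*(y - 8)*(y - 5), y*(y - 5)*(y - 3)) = y^2 - 5*y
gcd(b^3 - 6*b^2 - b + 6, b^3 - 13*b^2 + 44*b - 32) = b - 1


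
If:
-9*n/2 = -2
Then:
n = 4/9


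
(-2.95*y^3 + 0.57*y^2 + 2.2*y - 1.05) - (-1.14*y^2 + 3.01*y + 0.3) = -2.95*y^3 + 1.71*y^2 - 0.81*y - 1.35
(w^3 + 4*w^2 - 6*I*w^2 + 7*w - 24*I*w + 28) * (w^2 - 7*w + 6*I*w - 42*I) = w^5 - 3*w^4 + 15*w^3 - 129*w^2 + 42*I*w^2 - 1204*w - 126*I*w - 1176*I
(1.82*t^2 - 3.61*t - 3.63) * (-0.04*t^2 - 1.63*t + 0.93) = -0.0728*t^4 - 2.8222*t^3 + 7.7221*t^2 + 2.5596*t - 3.3759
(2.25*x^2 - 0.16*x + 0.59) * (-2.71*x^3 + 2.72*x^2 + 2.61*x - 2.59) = -6.0975*x^5 + 6.5536*x^4 + 3.8384*x^3 - 4.6403*x^2 + 1.9543*x - 1.5281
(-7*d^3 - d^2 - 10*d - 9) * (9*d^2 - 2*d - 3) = -63*d^5 + 5*d^4 - 67*d^3 - 58*d^2 + 48*d + 27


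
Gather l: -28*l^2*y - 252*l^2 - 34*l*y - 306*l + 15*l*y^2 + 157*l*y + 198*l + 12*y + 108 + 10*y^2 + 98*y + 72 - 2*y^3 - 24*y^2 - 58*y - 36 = l^2*(-28*y - 252) + l*(15*y^2 + 123*y - 108) - 2*y^3 - 14*y^2 + 52*y + 144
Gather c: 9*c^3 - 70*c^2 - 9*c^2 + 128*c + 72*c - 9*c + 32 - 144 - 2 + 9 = 9*c^3 - 79*c^2 + 191*c - 105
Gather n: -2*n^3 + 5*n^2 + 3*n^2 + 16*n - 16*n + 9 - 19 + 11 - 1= -2*n^3 + 8*n^2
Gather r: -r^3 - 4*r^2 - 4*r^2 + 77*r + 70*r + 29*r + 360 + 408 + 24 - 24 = -r^3 - 8*r^2 + 176*r + 768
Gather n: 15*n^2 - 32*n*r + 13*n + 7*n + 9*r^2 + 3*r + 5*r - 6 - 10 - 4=15*n^2 + n*(20 - 32*r) + 9*r^2 + 8*r - 20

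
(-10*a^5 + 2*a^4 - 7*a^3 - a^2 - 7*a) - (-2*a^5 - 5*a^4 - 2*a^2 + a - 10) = -8*a^5 + 7*a^4 - 7*a^3 + a^2 - 8*a + 10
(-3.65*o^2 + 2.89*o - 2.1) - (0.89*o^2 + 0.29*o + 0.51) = -4.54*o^2 + 2.6*o - 2.61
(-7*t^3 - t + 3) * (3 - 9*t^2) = 63*t^5 - 12*t^3 - 27*t^2 - 3*t + 9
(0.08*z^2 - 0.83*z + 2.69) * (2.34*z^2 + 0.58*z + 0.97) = 0.1872*z^4 - 1.8958*z^3 + 5.8908*z^2 + 0.7551*z + 2.6093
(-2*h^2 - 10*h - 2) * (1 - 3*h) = 6*h^3 + 28*h^2 - 4*h - 2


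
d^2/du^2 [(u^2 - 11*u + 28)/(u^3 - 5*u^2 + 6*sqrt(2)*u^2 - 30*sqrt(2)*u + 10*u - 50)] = 2*(-((2*u - 11)*(3*u^2 - 10*u + 12*sqrt(2)*u - 30*sqrt(2) + 10) + (3*u - 5 + 6*sqrt(2))*(u^2 - 11*u + 28))*(u^3 - 5*u^2 + 6*sqrt(2)*u^2 - 30*sqrt(2)*u + 10*u - 50) + (u^2 - 11*u + 28)*(3*u^2 - 10*u + 12*sqrt(2)*u - 30*sqrt(2) + 10)^2 + (u^3 - 5*u^2 + 6*sqrt(2)*u^2 - 30*sqrt(2)*u + 10*u - 50)^2)/(u^3 - 5*u^2 + 6*sqrt(2)*u^2 - 30*sqrt(2)*u + 10*u - 50)^3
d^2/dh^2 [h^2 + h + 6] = 2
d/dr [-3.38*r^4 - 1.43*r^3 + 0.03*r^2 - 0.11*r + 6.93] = -13.52*r^3 - 4.29*r^2 + 0.06*r - 0.11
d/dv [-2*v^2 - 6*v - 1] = -4*v - 6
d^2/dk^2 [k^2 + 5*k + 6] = 2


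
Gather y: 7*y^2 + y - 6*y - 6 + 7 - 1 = 7*y^2 - 5*y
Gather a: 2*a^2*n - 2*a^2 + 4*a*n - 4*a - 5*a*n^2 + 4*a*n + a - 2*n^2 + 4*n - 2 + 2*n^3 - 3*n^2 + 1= a^2*(2*n - 2) + a*(-5*n^2 + 8*n - 3) + 2*n^3 - 5*n^2 + 4*n - 1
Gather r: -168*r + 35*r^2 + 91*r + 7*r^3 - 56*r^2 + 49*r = 7*r^3 - 21*r^2 - 28*r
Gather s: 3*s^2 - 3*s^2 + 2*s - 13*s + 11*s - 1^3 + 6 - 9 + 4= 0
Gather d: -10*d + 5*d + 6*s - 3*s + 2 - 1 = -5*d + 3*s + 1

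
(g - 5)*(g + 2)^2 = g^3 - g^2 - 16*g - 20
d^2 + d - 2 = (d - 1)*(d + 2)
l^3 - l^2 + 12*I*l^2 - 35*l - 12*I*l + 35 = (l - 1)*(l + 5*I)*(l + 7*I)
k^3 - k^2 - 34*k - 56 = (k - 7)*(k + 2)*(k + 4)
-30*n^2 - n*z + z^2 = (-6*n + z)*(5*n + z)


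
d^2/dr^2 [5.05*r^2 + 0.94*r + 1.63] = 10.1000000000000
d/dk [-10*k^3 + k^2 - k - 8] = -30*k^2 + 2*k - 1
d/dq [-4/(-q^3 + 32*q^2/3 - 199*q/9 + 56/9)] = 36*(-27*q^2 + 192*q - 199)/(9*q^3 - 96*q^2 + 199*q - 56)^2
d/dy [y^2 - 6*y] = 2*y - 6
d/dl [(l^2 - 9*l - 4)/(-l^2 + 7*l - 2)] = 2*(-l^2 - 6*l + 23)/(l^4 - 14*l^3 + 53*l^2 - 28*l + 4)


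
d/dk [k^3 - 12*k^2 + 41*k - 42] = 3*k^2 - 24*k + 41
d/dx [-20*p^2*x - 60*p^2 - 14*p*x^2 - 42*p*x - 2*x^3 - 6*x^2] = -20*p^2 - 28*p*x - 42*p - 6*x^2 - 12*x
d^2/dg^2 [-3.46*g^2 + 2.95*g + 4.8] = -6.92000000000000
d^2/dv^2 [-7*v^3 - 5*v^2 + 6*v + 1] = -42*v - 10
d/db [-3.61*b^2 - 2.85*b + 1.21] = -7.22*b - 2.85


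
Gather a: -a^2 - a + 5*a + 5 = -a^2 + 4*a + 5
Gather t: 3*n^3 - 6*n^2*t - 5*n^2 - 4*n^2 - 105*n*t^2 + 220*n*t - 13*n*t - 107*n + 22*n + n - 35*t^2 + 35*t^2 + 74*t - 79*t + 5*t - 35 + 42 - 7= 3*n^3 - 9*n^2 - 105*n*t^2 - 84*n + t*(-6*n^2 + 207*n)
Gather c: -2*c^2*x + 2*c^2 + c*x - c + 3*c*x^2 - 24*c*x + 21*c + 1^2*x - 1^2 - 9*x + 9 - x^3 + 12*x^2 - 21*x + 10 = c^2*(2 - 2*x) + c*(3*x^2 - 23*x + 20) - x^3 + 12*x^2 - 29*x + 18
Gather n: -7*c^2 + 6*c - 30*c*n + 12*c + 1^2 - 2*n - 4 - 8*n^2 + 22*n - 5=-7*c^2 + 18*c - 8*n^2 + n*(20 - 30*c) - 8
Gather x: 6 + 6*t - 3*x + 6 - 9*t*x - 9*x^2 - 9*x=6*t - 9*x^2 + x*(-9*t - 12) + 12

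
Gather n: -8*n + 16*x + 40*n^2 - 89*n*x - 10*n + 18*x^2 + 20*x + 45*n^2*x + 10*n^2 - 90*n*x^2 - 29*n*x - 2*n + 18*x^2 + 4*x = n^2*(45*x + 50) + n*(-90*x^2 - 118*x - 20) + 36*x^2 + 40*x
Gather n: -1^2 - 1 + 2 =0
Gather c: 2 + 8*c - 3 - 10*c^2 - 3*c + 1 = -10*c^2 + 5*c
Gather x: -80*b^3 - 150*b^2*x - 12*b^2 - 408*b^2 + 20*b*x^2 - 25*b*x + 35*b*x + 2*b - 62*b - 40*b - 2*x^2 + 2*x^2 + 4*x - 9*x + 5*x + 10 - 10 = -80*b^3 - 420*b^2 + 20*b*x^2 - 100*b + x*(-150*b^2 + 10*b)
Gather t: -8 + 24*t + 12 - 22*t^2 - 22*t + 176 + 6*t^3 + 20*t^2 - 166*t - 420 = 6*t^3 - 2*t^2 - 164*t - 240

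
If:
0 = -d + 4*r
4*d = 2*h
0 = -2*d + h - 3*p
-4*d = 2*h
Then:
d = 0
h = 0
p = 0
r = 0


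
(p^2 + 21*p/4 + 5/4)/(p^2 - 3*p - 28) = (4*p^2 + 21*p + 5)/(4*(p^2 - 3*p - 28))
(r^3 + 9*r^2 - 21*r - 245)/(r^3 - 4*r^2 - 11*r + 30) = (r^2 + 14*r + 49)/(r^2 + r - 6)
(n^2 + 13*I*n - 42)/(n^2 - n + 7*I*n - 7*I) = (n + 6*I)/(n - 1)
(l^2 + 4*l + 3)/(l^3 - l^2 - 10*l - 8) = (l + 3)/(l^2 - 2*l - 8)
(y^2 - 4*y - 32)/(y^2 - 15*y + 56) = (y + 4)/(y - 7)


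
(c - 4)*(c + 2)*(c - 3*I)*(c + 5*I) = c^4 - 2*c^3 + 2*I*c^3 + 7*c^2 - 4*I*c^2 - 30*c - 16*I*c - 120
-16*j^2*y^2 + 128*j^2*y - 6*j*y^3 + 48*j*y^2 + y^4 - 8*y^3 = y*(-8*j + y)*(2*j + y)*(y - 8)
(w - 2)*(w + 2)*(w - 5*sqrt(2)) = w^3 - 5*sqrt(2)*w^2 - 4*w + 20*sqrt(2)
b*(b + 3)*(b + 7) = b^3 + 10*b^2 + 21*b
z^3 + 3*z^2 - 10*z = z*(z - 2)*(z + 5)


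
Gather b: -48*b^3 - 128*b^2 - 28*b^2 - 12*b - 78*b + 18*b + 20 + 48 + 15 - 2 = -48*b^3 - 156*b^2 - 72*b + 81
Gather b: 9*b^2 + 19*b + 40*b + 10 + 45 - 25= 9*b^2 + 59*b + 30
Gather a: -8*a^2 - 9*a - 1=-8*a^2 - 9*a - 1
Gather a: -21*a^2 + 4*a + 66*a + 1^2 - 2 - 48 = -21*a^2 + 70*a - 49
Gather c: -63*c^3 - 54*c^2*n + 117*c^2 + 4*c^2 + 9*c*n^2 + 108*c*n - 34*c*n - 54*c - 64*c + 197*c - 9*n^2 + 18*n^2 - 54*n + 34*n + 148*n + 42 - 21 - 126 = -63*c^3 + c^2*(121 - 54*n) + c*(9*n^2 + 74*n + 79) + 9*n^2 + 128*n - 105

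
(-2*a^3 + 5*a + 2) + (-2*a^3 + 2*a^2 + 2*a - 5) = -4*a^3 + 2*a^2 + 7*a - 3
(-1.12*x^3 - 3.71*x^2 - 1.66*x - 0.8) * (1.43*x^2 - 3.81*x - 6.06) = -1.6016*x^5 - 1.0381*x^4 + 18.5485*x^3 + 27.6632*x^2 + 13.1076*x + 4.848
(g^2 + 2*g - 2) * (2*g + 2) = 2*g^3 + 6*g^2 - 4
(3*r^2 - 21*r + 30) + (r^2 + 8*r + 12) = 4*r^2 - 13*r + 42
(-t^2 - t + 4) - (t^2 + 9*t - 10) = -2*t^2 - 10*t + 14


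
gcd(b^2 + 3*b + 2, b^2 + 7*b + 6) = b + 1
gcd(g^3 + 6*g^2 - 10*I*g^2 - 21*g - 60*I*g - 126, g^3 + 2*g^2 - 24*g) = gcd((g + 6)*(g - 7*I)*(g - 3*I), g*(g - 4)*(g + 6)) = g + 6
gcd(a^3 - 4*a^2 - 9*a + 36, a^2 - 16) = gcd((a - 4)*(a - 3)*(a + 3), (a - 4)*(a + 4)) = a - 4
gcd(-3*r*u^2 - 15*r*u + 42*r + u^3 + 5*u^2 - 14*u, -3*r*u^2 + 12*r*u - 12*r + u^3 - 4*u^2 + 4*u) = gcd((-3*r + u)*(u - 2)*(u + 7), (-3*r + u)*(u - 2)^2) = 3*r*u - 6*r - u^2 + 2*u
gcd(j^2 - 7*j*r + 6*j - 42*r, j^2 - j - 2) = 1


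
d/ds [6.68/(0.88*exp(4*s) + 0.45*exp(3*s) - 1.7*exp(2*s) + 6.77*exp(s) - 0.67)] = (-23.5136*exp(3*s) - 9.018*exp(2*s) + 22.712*exp(s) - 45.2236)*exp(s)/(0.88*exp(4*s) + 0.45*exp(3*s) - 1.7*exp(2*s) + 6.77*exp(s) - 0.67)^2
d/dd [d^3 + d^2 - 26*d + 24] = 3*d^2 + 2*d - 26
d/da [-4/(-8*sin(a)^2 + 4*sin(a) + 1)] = 16*(1 - 4*sin(a))*cos(a)/(-8*sin(a)^2 + 4*sin(a) + 1)^2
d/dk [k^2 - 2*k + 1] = 2*k - 2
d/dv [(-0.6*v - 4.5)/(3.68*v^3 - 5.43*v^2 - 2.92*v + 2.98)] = (4.416*v^3 + 46.422*v^2 - 48.87*v - 14.928)/(13.5424*v^6 - 39.9648*v^5 + 7.9937*v^4 + 53.644*v^3 - 23.8364*v^2 - 17.4032*v + 8.8804)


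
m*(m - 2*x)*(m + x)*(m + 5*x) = m^4 + 4*m^3*x - 7*m^2*x^2 - 10*m*x^3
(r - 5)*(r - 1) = r^2 - 6*r + 5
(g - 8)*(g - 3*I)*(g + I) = g^3 - 8*g^2 - 2*I*g^2 + 3*g + 16*I*g - 24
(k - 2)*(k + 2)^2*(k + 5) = k^4 + 7*k^3 + 6*k^2 - 28*k - 40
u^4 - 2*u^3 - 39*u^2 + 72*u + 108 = (u - 6)*(u - 3)*(u + 1)*(u + 6)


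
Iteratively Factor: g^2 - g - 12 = (g + 3)*(g - 4)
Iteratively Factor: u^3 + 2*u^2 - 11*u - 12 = (u + 1)*(u^2 + u - 12) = (u - 3)*(u + 1)*(u + 4)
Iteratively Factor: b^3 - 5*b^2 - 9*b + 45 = (b + 3)*(b^2 - 8*b + 15) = (b - 5)*(b + 3)*(b - 3)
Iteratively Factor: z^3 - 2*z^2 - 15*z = (z - 5)*(z^2 + 3*z) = (z - 5)*(z + 3)*(z)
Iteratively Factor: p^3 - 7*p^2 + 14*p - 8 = (p - 1)*(p^2 - 6*p + 8) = (p - 4)*(p - 1)*(p - 2)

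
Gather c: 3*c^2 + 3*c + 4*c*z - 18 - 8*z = 3*c^2 + c*(4*z + 3) - 8*z - 18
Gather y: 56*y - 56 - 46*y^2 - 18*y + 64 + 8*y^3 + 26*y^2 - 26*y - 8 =8*y^3 - 20*y^2 + 12*y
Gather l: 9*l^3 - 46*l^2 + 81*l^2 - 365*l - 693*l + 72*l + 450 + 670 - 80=9*l^3 + 35*l^2 - 986*l + 1040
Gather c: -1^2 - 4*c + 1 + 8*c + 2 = 4*c + 2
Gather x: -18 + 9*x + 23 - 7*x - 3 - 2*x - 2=0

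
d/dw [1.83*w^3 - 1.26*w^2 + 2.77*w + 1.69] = 5.49*w^2 - 2.52*w + 2.77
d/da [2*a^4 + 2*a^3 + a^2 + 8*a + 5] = 8*a^3 + 6*a^2 + 2*a + 8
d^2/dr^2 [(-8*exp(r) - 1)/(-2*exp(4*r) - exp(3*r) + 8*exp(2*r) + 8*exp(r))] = (288*exp(7*r) + 240*exp(6*r) - 178*exp(5*r) + 777*exp(4*r) + 696*exp(3*r) - 272*exp(2*r) + 192*exp(r) + 64)*exp(-r)/(8*exp(9*r) + 12*exp(8*r) - 90*exp(7*r) - 191*exp(6*r) + 264*exp(5*r) + 936*exp(4*r) + 256*exp(3*r) - 1344*exp(2*r) - 1536*exp(r) - 512)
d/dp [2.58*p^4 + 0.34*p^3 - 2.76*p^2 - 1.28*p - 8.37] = 10.32*p^3 + 1.02*p^2 - 5.52*p - 1.28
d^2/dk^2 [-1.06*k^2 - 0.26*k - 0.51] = -2.12000000000000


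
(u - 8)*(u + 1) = u^2 - 7*u - 8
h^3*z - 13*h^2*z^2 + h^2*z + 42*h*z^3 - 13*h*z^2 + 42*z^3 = (h - 7*z)*(h - 6*z)*(h*z + z)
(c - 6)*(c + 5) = c^2 - c - 30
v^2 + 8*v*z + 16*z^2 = (v + 4*z)^2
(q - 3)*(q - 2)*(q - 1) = q^3 - 6*q^2 + 11*q - 6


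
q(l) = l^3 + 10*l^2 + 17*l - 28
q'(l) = 3*l^2 + 20*l + 17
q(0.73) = -9.87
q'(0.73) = 33.20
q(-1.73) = -32.66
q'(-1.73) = -8.62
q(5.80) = 602.11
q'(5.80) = 233.92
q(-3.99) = -0.15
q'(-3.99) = -15.04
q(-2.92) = -17.27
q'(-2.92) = -15.82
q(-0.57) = -34.63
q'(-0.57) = 6.57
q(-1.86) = -31.46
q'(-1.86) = -9.82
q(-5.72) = 14.79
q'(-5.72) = 0.76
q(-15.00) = -1408.00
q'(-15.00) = 392.00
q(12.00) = 3344.00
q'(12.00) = 689.00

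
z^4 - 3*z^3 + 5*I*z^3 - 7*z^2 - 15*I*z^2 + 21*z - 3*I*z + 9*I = (z - 3)*(z + I)^2*(z + 3*I)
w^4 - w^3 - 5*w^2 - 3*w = w*(w - 3)*(w + 1)^2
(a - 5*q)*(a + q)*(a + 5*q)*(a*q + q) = a^4*q + a^3*q^2 + a^3*q - 25*a^2*q^3 + a^2*q^2 - 25*a*q^4 - 25*a*q^3 - 25*q^4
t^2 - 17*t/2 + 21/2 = (t - 7)*(t - 3/2)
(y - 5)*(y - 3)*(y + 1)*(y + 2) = y^4 - 5*y^3 - 7*y^2 + 29*y + 30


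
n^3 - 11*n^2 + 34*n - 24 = (n - 6)*(n - 4)*(n - 1)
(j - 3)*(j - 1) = j^2 - 4*j + 3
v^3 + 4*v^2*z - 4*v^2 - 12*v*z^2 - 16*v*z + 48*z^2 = (v - 4)*(v - 2*z)*(v + 6*z)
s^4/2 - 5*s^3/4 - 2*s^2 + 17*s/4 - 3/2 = (s/2 + 1)*(s - 3)*(s - 1)*(s - 1/2)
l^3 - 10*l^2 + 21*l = l*(l - 7)*(l - 3)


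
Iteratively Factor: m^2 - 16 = (m - 4)*(m + 4)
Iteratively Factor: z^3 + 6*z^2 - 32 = (z + 4)*(z^2 + 2*z - 8) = (z + 4)^2*(z - 2)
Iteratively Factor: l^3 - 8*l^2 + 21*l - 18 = (l - 2)*(l^2 - 6*l + 9) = (l - 3)*(l - 2)*(l - 3)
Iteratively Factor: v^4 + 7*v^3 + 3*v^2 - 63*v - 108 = (v + 3)*(v^3 + 4*v^2 - 9*v - 36) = (v - 3)*(v + 3)*(v^2 + 7*v + 12) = (v - 3)*(v + 3)*(v + 4)*(v + 3)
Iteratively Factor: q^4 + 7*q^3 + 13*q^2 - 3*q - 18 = (q - 1)*(q^3 + 8*q^2 + 21*q + 18) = (q - 1)*(q + 3)*(q^2 + 5*q + 6) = (q - 1)*(q + 3)^2*(q + 2)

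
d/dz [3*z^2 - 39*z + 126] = 6*z - 39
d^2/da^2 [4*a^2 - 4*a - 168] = 8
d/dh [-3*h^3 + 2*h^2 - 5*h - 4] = -9*h^2 + 4*h - 5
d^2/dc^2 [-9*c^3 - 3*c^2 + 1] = -54*c - 6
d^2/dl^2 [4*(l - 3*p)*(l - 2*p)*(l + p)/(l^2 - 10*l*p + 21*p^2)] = 320*p^2/(l^3 - 21*l^2*p + 147*l*p^2 - 343*p^3)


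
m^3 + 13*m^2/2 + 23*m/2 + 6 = (m + 1)*(m + 3/2)*(m + 4)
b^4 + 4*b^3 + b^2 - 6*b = b*(b - 1)*(b + 2)*(b + 3)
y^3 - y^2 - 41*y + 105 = (y - 5)*(y - 3)*(y + 7)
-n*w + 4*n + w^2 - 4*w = (-n + w)*(w - 4)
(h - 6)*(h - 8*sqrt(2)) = h^2 - 8*sqrt(2)*h - 6*h + 48*sqrt(2)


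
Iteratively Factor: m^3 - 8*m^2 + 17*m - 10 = (m - 1)*(m^2 - 7*m + 10) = (m - 5)*(m - 1)*(m - 2)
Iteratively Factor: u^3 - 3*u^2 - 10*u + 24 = (u - 4)*(u^2 + u - 6) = (u - 4)*(u + 3)*(u - 2)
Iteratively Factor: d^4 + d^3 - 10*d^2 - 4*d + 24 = (d + 2)*(d^3 - d^2 - 8*d + 12) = (d - 2)*(d + 2)*(d^2 + d - 6) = (d - 2)*(d + 2)*(d + 3)*(d - 2)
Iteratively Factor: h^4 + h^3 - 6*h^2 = (h - 2)*(h^3 + 3*h^2) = h*(h - 2)*(h^2 + 3*h) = h^2*(h - 2)*(h + 3)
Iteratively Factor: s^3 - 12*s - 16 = (s + 2)*(s^2 - 2*s - 8) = (s + 2)^2*(s - 4)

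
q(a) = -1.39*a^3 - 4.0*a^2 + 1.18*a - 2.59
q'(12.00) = -695.30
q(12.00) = -2966.35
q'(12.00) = -695.30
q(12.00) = -2966.35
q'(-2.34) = -2.93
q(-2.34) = -9.44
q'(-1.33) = 4.44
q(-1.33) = -7.96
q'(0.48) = -3.62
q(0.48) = -3.10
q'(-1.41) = 4.17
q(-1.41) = -8.31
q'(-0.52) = 4.21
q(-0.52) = -4.09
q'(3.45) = -76.05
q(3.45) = -103.21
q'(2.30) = -39.28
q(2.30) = -37.95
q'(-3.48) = -21.48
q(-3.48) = 3.44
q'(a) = -4.17*a^2 - 8.0*a + 1.18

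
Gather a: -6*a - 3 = -6*a - 3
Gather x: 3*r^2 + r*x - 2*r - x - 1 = 3*r^2 - 2*r + x*(r - 1) - 1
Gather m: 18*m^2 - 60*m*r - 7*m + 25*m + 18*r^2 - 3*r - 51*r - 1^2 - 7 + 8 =18*m^2 + m*(18 - 60*r) + 18*r^2 - 54*r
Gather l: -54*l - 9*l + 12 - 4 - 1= 7 - 63*l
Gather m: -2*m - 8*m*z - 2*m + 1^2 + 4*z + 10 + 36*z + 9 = m*(-8*z - 4) + 40*z + 20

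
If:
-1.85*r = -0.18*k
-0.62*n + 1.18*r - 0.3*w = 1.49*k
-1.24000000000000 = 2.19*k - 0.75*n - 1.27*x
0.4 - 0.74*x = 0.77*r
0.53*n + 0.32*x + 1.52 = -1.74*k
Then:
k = -0.62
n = -1.19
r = -0.06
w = 5.31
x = 0.60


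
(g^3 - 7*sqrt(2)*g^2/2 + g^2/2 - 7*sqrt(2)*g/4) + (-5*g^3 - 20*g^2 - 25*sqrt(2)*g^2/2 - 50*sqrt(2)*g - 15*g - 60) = -4*g^3 - 16*sqrt(2)*g^2 - 39*g^2/2 - 207*sqrt(2)*g/4 - 15*g - 60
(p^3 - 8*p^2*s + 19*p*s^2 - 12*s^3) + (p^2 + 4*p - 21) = p^3 - 8*p^2*s + p^2 + 19*p*s^2 + 4*p - 12*s^3 - 21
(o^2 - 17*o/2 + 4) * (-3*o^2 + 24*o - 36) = -3*o^4 + 99*o^3/2 - 252*o^2 + 402*o - 144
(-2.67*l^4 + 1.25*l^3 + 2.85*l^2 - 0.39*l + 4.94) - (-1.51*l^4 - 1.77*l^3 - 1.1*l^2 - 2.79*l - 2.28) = -1.16*l^4 + 3.02*l^3 + 3.95*l^2 + 2.4*l + 7.22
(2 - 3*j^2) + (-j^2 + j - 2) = -4*j^2 + j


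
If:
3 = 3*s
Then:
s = 1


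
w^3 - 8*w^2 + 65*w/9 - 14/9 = (w - 7)*(w - 2/3)*(w - 1/3)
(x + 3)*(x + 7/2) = x^2 + 13*x/2 + 21/2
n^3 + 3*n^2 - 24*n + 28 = (n - 2)^2*(n + 7)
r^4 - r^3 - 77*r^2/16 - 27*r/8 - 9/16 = (r - 3)*(r + 1/4)*(r + 3/4)*(r + 1)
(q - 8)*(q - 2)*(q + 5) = q^3 - 5*q^2 - 34*q + 80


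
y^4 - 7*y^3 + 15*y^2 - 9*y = y*(y - 3)^2*(y - 1)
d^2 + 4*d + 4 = (d + 2)^2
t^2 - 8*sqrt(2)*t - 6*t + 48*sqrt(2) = (t - 6)*(t - 8*sqrt(2))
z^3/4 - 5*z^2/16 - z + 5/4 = (z/4 + 1/2)*(z - 2)*(z - 5/4)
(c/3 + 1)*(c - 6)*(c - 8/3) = c^3/3 - 17*c^2/9 - 10*c/3 + 16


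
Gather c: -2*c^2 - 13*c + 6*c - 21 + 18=-2*c^2 - 7*c - 3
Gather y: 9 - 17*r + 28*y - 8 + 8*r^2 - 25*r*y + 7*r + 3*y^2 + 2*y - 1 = 8*r^2 - 10*r + 3*y^2 + y*(30 - 25*r)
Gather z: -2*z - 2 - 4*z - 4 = -6*z - 6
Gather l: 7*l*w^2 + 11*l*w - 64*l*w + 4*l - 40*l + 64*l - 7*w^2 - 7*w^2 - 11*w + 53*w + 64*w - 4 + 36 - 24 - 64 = l*(7*w^2 - 53*w + 28) - 14*w^2 + 106*w - 56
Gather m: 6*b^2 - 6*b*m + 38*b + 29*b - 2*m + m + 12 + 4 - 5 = 6*b^2 + 67*b + m*(-6*b - 1) + 11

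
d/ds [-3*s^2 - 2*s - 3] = -6*s - 2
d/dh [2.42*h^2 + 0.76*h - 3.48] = 4.84*h + 0.76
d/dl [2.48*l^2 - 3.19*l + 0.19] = 4.96*l - 3.19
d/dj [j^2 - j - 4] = 2*j - 1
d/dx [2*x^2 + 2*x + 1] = 4*x + 2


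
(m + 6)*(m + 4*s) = m^2 + 4*m*s + 6*m + 24*s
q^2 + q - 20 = (q - 4)*(q + 5)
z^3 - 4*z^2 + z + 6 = (z - 3)*(z - 2)*(z + 1)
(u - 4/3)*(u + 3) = u^2 + 5*u/3 - 4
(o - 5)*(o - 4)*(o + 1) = o^3 - 8*o^2 + 11*o + 20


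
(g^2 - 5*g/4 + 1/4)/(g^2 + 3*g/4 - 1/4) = (g - 1)/(g + 1)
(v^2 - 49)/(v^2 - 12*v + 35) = (v + 7)/(v - 5)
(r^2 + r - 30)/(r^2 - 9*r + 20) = (r + 6)/(r - 4)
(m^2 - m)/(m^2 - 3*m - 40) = m*(1 - m)/(-m^2 + 3*m + 40)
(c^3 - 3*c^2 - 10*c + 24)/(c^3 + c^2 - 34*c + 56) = (c + 3)/(c + 7)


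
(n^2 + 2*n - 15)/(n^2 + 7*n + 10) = (n - 3)/(n + 2)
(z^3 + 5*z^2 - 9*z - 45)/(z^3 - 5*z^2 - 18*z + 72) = (z^2 + 8*z + 15)/(z^2 - 2*z - 24)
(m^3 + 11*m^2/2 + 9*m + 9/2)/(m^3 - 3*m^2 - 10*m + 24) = (2*m^2 + 5*m + 3)/(2*(m^2 - 6*m + 8))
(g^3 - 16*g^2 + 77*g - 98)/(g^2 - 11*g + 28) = (g^2 - 9*g + 14)/(g - 4)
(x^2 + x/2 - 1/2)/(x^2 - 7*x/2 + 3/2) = (x + 1)/(x - 3)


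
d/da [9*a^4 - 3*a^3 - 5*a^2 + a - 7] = 36*a^3 - 9*a^2 - 10*a + 1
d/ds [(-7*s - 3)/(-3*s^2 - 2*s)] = 3*(-7*s^2 - 6*s - 2)/(s^2*(9*s^2 + 12*s + 4))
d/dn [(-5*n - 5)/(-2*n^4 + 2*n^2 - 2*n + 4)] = 5*(n^4 - n^2 + n - (n + 1)*(4*n^3 - 2*n + 1) - 2)/(2*(n^4 - n^2 + n - 2)^2)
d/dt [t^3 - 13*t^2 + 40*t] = 3*t^2 - 26*t + 40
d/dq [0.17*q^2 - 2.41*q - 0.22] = 0.34*q - 2.41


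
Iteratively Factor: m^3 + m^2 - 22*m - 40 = (m - 5)*(m^2 + 6*m + 8) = (m - 5)*(m + 2)*(m + 4)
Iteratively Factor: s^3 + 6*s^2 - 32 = (s + 4)*(s^2 + 2*s - 8) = (s - 2)*(s + 4)*(s + 4)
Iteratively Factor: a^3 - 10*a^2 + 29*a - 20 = (a - 5)*(a^2 - 5*a + 4) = (a - 5)*(a - 1)*(a - 4)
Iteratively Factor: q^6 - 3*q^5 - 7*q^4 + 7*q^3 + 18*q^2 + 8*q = (q)*(q^5 - 3*q^4 - 7*q^3 + 7*q^2 + 18*q + 8) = q*(q + 1)*(q^4 - 4*q^3 - 3*q^2 + 10*q + 8) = q*(q + 1)^2*(q^3 - 5*q^2 + 2*q + 8) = q*(q - 2)*(q + 1)^2*(q^2 - 3*q - 4) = q*(q - 4)*(q - 2)*(q + 1)^2*(q + 1)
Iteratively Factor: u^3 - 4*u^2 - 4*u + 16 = (u - 2)*(u^2 - 2*u - 8) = (u - 2)*(u + 2)*(u - 4)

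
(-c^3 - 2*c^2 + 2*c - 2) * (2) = -2*c^3 - 4*c^2 + 4*c - 4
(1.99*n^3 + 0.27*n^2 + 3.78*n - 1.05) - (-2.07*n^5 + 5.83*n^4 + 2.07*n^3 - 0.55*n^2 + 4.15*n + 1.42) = 2.07*n^5 - 5.83*n^4 - 0.0799999999999998*n^3 + 0.82*n^2 - 0.370000000000001*n - 2.47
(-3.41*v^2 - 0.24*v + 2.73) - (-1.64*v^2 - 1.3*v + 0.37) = -1.77*v^2 + 1.06*v + 2.36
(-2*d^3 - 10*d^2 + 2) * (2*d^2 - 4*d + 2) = -4*d^5 - 12*d^4 + 36*d^3 - 16*d^2 - 8*d + 4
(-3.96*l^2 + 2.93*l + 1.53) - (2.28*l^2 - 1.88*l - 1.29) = -6.24*l^2 + 4.81*l + 2.82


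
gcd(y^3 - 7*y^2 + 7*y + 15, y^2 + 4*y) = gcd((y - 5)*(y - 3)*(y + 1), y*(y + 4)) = 1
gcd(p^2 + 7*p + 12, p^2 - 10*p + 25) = 1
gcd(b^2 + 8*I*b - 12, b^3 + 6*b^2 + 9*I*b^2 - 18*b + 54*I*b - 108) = b + 6*I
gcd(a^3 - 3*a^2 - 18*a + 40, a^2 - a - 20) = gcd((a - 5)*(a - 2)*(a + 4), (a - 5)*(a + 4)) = a^2 - a - 20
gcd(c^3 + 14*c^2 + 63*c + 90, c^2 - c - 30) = c + 5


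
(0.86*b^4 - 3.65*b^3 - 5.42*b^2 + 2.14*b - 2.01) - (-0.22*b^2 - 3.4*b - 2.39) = 0.86*b^4 - 3.65*b^3 - 5.2*b^2 + 5.54*b + 0.38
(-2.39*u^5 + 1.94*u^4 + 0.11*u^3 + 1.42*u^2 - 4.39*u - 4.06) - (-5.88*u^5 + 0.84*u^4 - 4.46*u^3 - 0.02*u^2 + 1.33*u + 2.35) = 3.49*u^5 + 1.1*u^4 + 4.57*u^3 + 1.44*u^2 - 5.72*u - 6.41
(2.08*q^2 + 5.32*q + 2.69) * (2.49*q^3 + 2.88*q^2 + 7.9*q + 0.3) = 5.1792*q^5 + 19.2372*q^4 + 38.4517*q^3 + 50.3992*q^2 + 22.847*q + 0.807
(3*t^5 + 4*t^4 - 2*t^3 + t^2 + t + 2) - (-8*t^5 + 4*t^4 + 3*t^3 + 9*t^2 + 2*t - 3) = 11*t^5 - 5*t^3 - 8*t^2 - t + 5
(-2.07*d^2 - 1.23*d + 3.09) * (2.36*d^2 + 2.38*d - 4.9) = -4.8852*d^4 - 7.8294*d^3 + 14.508*d^2 + 13.3812*d - 15.141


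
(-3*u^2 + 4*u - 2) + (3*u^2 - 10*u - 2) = -6*u - 4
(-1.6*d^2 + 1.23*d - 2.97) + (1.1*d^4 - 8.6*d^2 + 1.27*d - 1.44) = 1.1*d^4 - 10.2*d^2 + 2.5*d - 4.41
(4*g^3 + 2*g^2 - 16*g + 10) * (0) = 0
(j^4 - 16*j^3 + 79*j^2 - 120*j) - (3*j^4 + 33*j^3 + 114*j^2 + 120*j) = -2*j^4 - 49*j^3 - 35*j^2 - 240*j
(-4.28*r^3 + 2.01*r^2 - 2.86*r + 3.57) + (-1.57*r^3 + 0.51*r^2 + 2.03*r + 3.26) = -5.85*r^3 + 2.52*r^2 - 0.83*r + 6.83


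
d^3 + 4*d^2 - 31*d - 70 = (d - 5)*(d + 2)*(d + 7)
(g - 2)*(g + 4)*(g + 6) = g^3 + 8*g^2 + 4*g - 48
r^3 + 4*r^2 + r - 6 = (r - 1)*(r + 2)*(r + 3)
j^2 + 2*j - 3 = (j - 1)*(j + 3)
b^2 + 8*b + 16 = (b + 4)^2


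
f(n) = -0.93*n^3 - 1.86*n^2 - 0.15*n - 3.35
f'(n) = -2.79*n^2 - 3.72*n - 0.15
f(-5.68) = 107.92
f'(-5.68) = -69.03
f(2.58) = -32.09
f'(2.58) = -28.32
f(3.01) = -46.02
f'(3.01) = -36.62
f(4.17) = -103.75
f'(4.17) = -64.18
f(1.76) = -14.45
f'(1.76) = -15.34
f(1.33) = -9.03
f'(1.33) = -10.03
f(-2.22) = -2.01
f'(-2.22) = -5.64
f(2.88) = -41.43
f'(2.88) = -34.00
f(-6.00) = 131.47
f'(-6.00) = -78.27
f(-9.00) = 525.31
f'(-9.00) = -192.66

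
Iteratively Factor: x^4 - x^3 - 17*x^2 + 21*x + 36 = (x - 3)*(x^3 + 2*x^2 - 11*x - 12) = (x - 3)*(x + 1)*(x^2 + x - 12) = (x - 3)^2*(x + 1)*(x + 4)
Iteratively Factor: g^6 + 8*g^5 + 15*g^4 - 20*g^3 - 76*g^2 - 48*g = (g + 2)*(g^5 + 6*g^4 + 3*g^3 - 26*g^2 - 24*g) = (g - 2)*(g + 2)*(g^4 + 8*g^3 + 19*g^2 + 12*g) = g*(g - 2)*(g + 2)*(g^3 + 8*g^2 + 19*g + 12) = g*(g - 2)*(g + 1)*(g + 2)*(g^2 + 7*g + 12) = g*(g - 2)*(g + 1)*(g + 2)*(g + 3)*(g + 4)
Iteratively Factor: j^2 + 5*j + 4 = (j + 4)*(j + 1)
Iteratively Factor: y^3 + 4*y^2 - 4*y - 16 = (y + 2)*(y^2 + 2*y - 8) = (y + 2)*(y + 4)*(y - 2)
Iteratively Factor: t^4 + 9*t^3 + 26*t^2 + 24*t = (t + 3)*(t^3 + 6*t^2 + 8*t) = (t + 2)*(t + 3)*(t^2 + 4*t) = t*(t + 2)*(t + 3)*(t + 4)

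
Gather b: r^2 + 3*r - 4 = r^2 + 3*r - 4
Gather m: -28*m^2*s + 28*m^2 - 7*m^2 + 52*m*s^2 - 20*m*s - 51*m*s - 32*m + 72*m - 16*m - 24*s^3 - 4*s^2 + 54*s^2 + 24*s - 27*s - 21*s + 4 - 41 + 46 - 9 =m^2*(21 - 28*s) + m*(52*s^2 - 71*s + 24) - 24*s^3 + 50*s^2 - 24*s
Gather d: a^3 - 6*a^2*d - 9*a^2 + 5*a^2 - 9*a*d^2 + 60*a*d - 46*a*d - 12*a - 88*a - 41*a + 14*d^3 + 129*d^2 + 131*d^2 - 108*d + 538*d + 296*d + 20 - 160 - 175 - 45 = a^3 - 4*a^2 - 141*a + 14*d^3 + d^2*(260 - 9*a) + d*(-6*a^2 + 14*a + 726) - 360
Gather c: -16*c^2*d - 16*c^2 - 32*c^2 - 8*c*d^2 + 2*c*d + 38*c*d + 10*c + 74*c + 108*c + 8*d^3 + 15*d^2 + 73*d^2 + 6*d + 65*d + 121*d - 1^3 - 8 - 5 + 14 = c^2*(-16*d - 48) + c*(-8*d^2 + 40*d + 192) + 8*d^3 + 88*d^2 + 192*d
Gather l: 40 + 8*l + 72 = 8*l + 112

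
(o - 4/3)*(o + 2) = o^2 + 2*o/3 - 8/3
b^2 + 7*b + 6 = (b + 1)*(b + 6)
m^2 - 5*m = m*(m - 5)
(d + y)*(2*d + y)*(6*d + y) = 12*d^3 + 20*d^2*y + 9*d*y^2 + y^3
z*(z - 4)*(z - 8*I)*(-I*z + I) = -I*z^4 - 8*z^3 + 5*I*z^3 + 40*z^2 - 4*I*z^2 - 32*z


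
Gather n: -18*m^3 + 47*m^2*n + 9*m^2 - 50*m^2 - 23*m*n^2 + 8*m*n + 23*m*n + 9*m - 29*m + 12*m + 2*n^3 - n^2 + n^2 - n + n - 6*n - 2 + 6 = -18*m^3 - 41*m^2 - 23*m*n^2 - 8*m + 2*n^3 + n*(47*m^2 + 31*m - 6) + 4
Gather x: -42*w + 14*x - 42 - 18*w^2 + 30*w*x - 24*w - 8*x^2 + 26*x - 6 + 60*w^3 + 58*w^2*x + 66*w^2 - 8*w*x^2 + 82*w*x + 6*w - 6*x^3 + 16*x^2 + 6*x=60*w^3 + 48*w^2 - 60*w - 6*x^3 + x^2*(8 - 8*w) + x*(58*w^2 + 112*w + 46) - 48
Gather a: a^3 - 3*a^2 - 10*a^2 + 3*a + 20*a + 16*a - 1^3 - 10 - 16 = a^3 - 13*a^2 + 39*a - 27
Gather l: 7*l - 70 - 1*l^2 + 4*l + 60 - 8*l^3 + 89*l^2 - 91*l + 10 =-8*l^3 + 88*l^2 - 80*l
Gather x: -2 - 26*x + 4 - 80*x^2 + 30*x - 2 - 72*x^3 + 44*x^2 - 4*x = -72*x^3 - 36*x^2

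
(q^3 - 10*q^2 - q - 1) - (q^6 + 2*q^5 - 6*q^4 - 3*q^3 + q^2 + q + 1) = -q^6 - 2*q^5 + 6*q^4 + 4*q^3 - 11*q^2 - 2*q - 2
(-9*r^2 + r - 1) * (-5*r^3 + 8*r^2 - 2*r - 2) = 45*r^5 - 77*r^4 + 31*r^3 + 8*r^2 + 2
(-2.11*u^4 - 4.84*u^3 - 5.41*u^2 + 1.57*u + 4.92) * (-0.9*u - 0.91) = 1.899*u^5 + 6.2761*u^4 + 9.2734*u^3 + 3.5101*u^2 - 5.8567*u - 4.4772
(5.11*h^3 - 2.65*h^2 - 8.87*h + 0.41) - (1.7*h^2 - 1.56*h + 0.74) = 5.11*h^3 - 4.35*h^2 - 7.31*h - 0.33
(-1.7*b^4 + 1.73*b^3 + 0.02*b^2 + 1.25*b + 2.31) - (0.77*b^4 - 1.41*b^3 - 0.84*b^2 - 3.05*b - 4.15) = -2.47*b^4 + 3.14*b^3 + 0.86*b^2 + 4.3*b + 6.46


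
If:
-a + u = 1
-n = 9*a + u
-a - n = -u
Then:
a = -1/5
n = 1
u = 4/5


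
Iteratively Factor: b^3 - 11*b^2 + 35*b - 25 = (b - 5)*(b^2 - 6*b + 5) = (b - 5)^2*(b - 1)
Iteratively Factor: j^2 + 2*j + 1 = (j + 1)*(j + 1)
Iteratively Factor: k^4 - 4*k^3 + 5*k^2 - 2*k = (k)*(k^3 - 4*k^2 + 5*k - 2) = k*(k - 1)*(k^2 - 3*k + 2) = k*(k - 1)^2*(k - 2)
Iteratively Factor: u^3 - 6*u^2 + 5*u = (u - 1)*(u^2 - 5*u) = (u - 5)*(u - 1)*(u)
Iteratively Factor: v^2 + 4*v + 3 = (v + 1)*(v + 3)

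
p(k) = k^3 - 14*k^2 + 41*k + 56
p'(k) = 3*k^2 - 28*k + 41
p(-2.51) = -150.92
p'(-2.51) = 130.18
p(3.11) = 78.18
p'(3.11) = -17.06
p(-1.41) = -32.45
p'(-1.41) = 86.44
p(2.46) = 87.02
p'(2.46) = -9.73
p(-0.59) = 26.73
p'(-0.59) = 58.56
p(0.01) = 56.41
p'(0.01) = 40.72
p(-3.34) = -274.38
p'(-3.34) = 167.99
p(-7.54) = -1477.72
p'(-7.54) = 422.67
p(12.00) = 260.00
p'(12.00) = 137.00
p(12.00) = 260.00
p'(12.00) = 137.00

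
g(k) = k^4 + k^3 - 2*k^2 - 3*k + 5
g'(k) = 4*k^3 + 3*k^2 - 4*k - 3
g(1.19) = 2.29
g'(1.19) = 3.23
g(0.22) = 4.26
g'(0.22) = -3.69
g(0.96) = 2.01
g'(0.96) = -0.54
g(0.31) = 3.92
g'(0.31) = -3.83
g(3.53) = 168.75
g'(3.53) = 196.21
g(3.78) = 223.25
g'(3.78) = 240.79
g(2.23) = 24.18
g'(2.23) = 47.36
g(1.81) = 9.68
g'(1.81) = 23.31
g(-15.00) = 46850.00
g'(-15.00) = -12768.00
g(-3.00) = 50.00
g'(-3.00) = -72.00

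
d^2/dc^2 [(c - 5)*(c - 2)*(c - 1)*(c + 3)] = 12*c^2 - 30*c - 14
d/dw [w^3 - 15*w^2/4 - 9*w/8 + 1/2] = 3*w^2 - 15*w/2 - 9/8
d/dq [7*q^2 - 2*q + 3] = 14*q - 2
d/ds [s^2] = 2*s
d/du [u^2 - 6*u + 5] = 2*u - 6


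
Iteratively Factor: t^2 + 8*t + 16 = (t + 4)*(t + 4)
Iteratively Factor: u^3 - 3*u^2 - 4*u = (u)*(u^2 - 3*u - 4) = u*(u - 4)*(u + 1)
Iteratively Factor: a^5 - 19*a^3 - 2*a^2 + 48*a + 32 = (a + 1)*(a^4 - a^3 - 18*a^2 + 16*a + 32) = (a - 4)*(a + 1)*(a^3 + 3*a^2 - 6*a - 8) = (a - 4)*(a - 2)*(a + 1)*(a^2 + 5*a + 4) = (a - 4)*(a - 2)*(a + 1)*(a + 4)*(a + 1)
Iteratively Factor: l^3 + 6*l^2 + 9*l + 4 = (l + 1)*(l^2 + 5*l + 4) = (l + 1)*(l + 4)*(l + 1)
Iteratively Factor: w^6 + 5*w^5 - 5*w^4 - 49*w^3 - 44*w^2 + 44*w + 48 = (w - 3)*(w^5 + 8*w^4 + 19*w^3 + 8*w^2 - 20*w - 16) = (w - 3)*(w + 2)*(w^4 + 6*w^3 + 7*w^2 - 6*w - 8) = (w - 3)*(w + 2)*(w + 4)*(w^3 + 2*w^2 - w - 2) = (w - 3)*(w + 1)*(w + 2)*(w + 4)*(w^2 + w - 2) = (w - 3)*(w + 1)*(w + 2)^2*(w + 4)*(w - 1)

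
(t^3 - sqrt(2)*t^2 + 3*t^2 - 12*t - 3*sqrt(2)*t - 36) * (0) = 0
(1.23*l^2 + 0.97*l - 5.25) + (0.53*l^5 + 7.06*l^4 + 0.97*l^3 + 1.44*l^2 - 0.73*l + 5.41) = 0.53*l^5 + 7.06*l^4 + 0.97*l^3 + 2.67*l^2 + 0.24*l + 0.16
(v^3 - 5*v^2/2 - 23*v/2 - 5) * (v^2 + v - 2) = v^5 - 3*v^4/2 - 16*v^3 - 23*v^2/2 + 18*v + 10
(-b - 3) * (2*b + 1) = -2*b^2 - 7*b - 3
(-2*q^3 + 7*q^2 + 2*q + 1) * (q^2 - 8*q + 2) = -2*q^5 + 23*q^4 - 58*q^3 - q^2 - 4*q + 2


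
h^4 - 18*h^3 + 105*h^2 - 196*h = h*(h - 7)^2*(h - 4)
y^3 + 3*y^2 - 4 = (y - 1)*(y + 2)^2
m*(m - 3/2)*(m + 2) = m^3 + m^2/2 - 3*m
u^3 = u^3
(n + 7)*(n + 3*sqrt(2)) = n^2 + 3*sqrt(2)*n + 7*n + 21*sqrt(2)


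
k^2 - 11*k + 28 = (k - 7)*(k - 4)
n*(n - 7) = n^2 - 7*n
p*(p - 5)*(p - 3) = p^3 - 8*p^2 + 15*p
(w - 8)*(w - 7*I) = w^2 - 8*w - 7*I*w + 56*I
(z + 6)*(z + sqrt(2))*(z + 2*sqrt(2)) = z^3 + 3*sqrt(2)*z^2 + 6*z^2 + 4*z + 18*sqrt(2)*z + 24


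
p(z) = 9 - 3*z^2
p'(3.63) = -21.78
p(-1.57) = 1.61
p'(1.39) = -8.34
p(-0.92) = 6.46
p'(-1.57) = 9.42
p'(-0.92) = 5.52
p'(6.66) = -39.96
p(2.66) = -12.23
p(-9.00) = -234.00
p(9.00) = -234.00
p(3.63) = -30.53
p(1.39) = 3.20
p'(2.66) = -15.96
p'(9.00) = -54.00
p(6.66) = -124.07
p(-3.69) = -31.85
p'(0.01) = -0.06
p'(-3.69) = 22.14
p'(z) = -6*z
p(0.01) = 9.00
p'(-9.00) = 54.00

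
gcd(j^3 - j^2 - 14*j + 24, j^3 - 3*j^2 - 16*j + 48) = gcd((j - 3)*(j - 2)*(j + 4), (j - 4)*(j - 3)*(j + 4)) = j^2 + j - 12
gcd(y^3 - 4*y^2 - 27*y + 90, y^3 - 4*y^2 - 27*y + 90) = y^3 - 4*y^2 - 27*y + 90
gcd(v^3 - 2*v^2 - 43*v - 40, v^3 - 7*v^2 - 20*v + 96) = v - 8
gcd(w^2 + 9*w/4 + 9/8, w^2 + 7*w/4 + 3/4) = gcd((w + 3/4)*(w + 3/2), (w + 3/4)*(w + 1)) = w + 3/4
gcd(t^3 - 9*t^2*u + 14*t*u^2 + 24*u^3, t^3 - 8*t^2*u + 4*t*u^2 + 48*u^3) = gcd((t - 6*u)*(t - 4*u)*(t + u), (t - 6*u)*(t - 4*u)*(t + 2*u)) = t^2 - 10*t*u + 24*u^2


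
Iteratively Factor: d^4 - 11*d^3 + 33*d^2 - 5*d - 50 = (d - 5)*(d^3 - 6*d^2 + 3*d + 10) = (d - 5)^2*(d^2 - d - 2) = (d - 5)^2*(d + 1)*(d - 2)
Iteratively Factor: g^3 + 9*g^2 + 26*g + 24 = (g + 3)*(g^2 + 6*g + 8) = (g + 2)*(g + 3)*(g + 4)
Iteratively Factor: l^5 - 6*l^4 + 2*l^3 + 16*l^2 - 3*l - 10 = (l - 5)*(l^4 - l^3 - 3*l^2 + l + 2) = (l - 5)*(l - 2)*(l^3 + l^2 - l - 1) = (l - 5)*(l - 2)*(l - 1)*(l^2 + 2*l + 1) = (l - 5)*(l - 2)*(l - 1)*(l + 1)*(l + 1)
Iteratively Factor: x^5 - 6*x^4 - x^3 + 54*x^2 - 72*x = (x + 3)*(x^4 - 9*x^3 + 26*x^2 - 24*x) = (x - 2)*(x + 3)*(x^3 - 7*x^2 + 12*x) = (x - 4)*(x - 2)*(x + 3)*(x^2 - 3*x) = x*(x - 4)*(x - 2)*(x + 3)*(x - 3)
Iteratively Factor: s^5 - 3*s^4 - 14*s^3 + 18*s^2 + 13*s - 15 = (s + 3)*(s^4 - 6*s^3 + 4*s^2 + 6*s - 5) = (s - 5)*(s + 3)*(s^3 - s^2 - s + 1) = (s - 5)*(s - 1)*(s + 3)*(s^2 - 1) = (s - 5)*(s - 1)^2*(s + 3)*(s + 1)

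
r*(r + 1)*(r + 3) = r^3 + 4*r^2 + 3*r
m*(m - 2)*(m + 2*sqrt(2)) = m^3 - 2*m^2 + 2*sqrt(2)*m^2 - 4*sqrt(2)*m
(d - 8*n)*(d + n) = d^2 - 7*d*n - 8*n^2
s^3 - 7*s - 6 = (s - 3)*(s + 1)*(s + 2)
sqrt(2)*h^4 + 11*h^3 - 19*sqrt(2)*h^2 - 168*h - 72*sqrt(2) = (h - 3*sqrt(2))*(h + 2*sqrt(2))*(h + 6*sqrt(2))*(sqrt(2)*h + 1)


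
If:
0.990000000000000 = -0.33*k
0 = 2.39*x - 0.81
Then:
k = -3.00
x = 0.34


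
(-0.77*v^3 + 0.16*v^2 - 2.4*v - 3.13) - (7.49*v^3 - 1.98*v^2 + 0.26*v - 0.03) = -8.26*v^3 + 2.14*v^2 - 2.66*v - 3.1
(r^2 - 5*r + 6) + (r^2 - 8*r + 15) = 2*r^2 - 13*r + 21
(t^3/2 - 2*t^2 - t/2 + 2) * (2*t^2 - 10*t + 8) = t^5 - 9*t^4 + 23*t^3 - 7*t^2 - 24*t + 16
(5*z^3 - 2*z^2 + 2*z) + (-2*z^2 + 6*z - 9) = 5*z^3 - 4*z^2 + 8*z - 9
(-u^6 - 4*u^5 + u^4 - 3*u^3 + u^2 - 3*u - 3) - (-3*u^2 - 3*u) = -u^6 - 4*u^5 + u^4 - 3*u^3 + 4*u^2 - 3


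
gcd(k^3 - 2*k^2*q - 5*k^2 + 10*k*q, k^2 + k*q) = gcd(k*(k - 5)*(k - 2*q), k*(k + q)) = k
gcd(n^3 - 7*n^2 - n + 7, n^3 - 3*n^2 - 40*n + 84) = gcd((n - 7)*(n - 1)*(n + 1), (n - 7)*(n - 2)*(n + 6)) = n - 7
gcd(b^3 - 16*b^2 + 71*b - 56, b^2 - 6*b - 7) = b - 7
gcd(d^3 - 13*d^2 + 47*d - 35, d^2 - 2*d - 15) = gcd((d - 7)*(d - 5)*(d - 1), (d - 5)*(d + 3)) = d - 5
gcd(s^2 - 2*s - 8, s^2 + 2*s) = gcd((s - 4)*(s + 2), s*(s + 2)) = s + 2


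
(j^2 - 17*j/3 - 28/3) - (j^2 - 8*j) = 7*j/3 - 28/3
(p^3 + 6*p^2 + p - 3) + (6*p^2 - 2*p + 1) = p^3 + 12*p^2 - p - 2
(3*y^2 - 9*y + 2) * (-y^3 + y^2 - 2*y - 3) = -3*y^5 + 12*y^4 - 17*y^3 + 11*y^2 + 23*y - 6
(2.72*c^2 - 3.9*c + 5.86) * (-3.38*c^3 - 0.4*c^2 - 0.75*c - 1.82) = -9.1936*c^5 + 12.094*c^4 - 20.2868*c^3 - 4.3694*c^2 + 2.703*c - 10.6652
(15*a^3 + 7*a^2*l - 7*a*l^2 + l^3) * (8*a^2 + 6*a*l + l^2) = 120*a^5 + 146*a^4*l + a^3*l^2 - 27*a^2*l^3 - a*l^4 + l^5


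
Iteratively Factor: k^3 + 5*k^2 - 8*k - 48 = (k + 4)*(k^2 + k - 12) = (k + 4)^2*(k - 3)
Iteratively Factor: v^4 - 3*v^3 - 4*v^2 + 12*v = (v + 2)*(v^3 - 5*v^2 + 6*v) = (v - 2)*(v + 2)*(v^2 - 3*v) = (v - 3)*(v - 2)*(v + 2)*(v)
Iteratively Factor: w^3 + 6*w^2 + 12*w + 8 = (w + 2)*(w^2 + 4*w + 4) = (w + 2)^2*(w + 2)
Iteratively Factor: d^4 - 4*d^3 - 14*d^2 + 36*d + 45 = (d - 5)*(d^3 + d^2 - 9*d - 9) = (d - 5)*(d - 3)*(d^2 + 4*d + 3) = (d - 5)*(d - 3)*(d + 3)*(d + 1)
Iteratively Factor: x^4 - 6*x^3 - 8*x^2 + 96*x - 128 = (x - 4)*(x^3 - 2*x^2 - 16*x + 32) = (x - 4)^2*(x^2 + 2*x - 8) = (x - 4)^2*(x - 2)*(x + 4)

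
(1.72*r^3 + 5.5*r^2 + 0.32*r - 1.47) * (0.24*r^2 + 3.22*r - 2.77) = 0.4128*r^5 + 6.8584*r^4 + 13.0224*r^3 - 14.5574*r^2 - 5.6198*r + 4.0719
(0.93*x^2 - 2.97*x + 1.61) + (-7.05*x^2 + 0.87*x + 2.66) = -6.12*x^2 - 2.1*x + 4.27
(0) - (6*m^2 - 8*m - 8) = -6*m^2 + 8*m + 8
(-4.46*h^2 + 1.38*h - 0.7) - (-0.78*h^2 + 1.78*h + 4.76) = -3.68*h^2 - 0.4*h - 5.46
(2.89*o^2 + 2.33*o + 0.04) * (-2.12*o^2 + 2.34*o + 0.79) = -6.1268*o^4 + 1.823*o^3 + 7.6505*o^2 + 1.9343*o + 0.0316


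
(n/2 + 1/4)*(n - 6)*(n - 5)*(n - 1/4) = n^4/2 - 43*n^3/8 + 217*n^2/16 + 71*n/16 - 15/8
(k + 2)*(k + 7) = k^2 + 9*k + 14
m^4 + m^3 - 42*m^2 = m^2*(m - 6)*(m + 7)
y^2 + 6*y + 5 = (y + 1)*(y + 5)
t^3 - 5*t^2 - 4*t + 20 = (t - 5)*(t - 2)*(t + 2)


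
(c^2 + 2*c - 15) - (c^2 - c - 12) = 3*c - 3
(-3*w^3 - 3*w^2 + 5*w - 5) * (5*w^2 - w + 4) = -15*w^5 - 12*w^4 + 16*w^3 - 42*w^2 + 25*w - 20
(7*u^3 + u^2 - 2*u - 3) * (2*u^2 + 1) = 14*u^5 + 2*u^4 + 3*u^3 - 5*u^2 - 2*u - 3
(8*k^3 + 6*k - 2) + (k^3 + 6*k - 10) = 9*k^3 + 12*k - 12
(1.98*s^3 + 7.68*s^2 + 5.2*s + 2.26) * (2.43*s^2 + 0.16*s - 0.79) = 4.8114*s^5 + 18.9792*s^4 + 12.3006*s^3 + 0.2566*s^2 - 3.7464*s - 1.7854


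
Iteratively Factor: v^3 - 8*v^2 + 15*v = (v)*(v^2 - 8*v + 15) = v*(v - 3)*(v - 5)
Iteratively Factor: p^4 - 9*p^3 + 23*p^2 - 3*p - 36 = (p - 3)*(p^3 - 6*p^2 + 5*p + 12) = (p - 3)*(p + 1)*(p^2 - 7*p + 12) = (p - 3)^2*(p + 1)*(p - 4)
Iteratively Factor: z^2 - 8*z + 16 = (z - 4)*(z - 4)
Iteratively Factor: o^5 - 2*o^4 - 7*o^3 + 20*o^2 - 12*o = (o - 2)*(o^4 - 7*o^2 + 6*o) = o*(o - 2)*(o^3 - 7*o + 6) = o*(o - 2)*(o - 1)*(o^2 + o - 6) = o*(o - 2)^2*(o - 1)*(o + 3)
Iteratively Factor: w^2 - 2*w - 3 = (w + 1)*(w - 3)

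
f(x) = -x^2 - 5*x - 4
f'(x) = -2*x - 5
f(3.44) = -33.03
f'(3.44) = -11.88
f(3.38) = -32.32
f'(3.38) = -11.76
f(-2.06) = 2.06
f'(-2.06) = -0.88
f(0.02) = -4.10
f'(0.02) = -5.04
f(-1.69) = 1.59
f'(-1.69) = -1.62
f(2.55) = -23.25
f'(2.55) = -10.10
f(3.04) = -28.44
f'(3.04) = -11.08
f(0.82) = -8.77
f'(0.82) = -6.64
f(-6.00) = -10.00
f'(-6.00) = 7.00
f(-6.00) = -10.00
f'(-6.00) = 7.00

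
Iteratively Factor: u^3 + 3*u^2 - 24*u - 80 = (u - 5)*(u^2 + 8*u + 16) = (u - 5)*(u + 4)*(u + 4)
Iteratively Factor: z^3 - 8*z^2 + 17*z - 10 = (z - 2)*(z^2 - 6*z + 5) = (z - 5)*(z - 2)*(z - 1)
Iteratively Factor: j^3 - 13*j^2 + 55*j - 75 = (j - 5)*(j^2 - 8*j + 15) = (j - 5)^2*(j - 3)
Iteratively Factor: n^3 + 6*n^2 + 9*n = (n + 3)*(n^2 + 3*n) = n*(n + 3)*(n + 3)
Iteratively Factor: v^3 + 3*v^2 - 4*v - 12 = (v - 2)*(v^2 + 5*v + 6) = (v - 2)*(v + 2)*(v + 3)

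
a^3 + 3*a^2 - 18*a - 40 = (a - 4)*(a + 2)*(a + 5)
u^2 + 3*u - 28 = (u - 4)*(u + 7)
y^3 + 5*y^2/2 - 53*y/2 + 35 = (y - 5/2)*(y - 2)*(y + 7)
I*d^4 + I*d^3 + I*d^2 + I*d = d*(d + 1)*(d + I)*(I*d + 1)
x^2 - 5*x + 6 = (x - 3)*(x - 2)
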